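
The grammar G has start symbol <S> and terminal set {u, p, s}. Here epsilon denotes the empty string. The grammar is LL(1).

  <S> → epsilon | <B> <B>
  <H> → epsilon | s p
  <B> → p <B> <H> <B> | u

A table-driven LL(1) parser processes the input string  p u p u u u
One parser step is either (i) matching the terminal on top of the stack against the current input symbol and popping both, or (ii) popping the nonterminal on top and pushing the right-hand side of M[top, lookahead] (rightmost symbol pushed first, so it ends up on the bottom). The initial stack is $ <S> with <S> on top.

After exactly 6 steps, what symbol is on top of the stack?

step 1: stack=$ <S>  input=p u p u u u $  — expand <S> → <B> <B>
step 2: stack=$ <B> <B>  input=p u p u u u $  — expand <B> → p <B> <H> <B>
step 3: stack=$ <B> <B> <H> <B> p  input=p u p u u u $  — match p
step 4: stack=$ <B> <B> <H> <B>  input=u p u u u $  — expand <B> → u
step 5: stack=$ <B> <B> <H> u  input=u p u u u $  — match u
step 6: stack=$ <B> <B> <H>  input=p u u u $  — expand <H> → epsilon
Stack after step 6: $ <B> <B> (top = <B>).

<B>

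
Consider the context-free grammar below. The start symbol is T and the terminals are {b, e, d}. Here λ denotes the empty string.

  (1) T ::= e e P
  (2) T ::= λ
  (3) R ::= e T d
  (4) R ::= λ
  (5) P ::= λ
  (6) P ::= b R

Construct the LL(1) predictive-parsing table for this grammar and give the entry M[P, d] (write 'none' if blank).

P ::= λ

FIRST(T): from T::=e e P we get {e}; from T::=λ we get {λ}. So FIRST(T) = {λ, e}.
FIRST(R): from R::=e T d we get {e}; from R::=λ we get {λ}. So FIRST(R) = {λ, e}.
FIRST(P): from P::=λ we get {λ}; from P::=b R we get {b}. So FIRST(P) = {λ, b}.
FOLLOW(T) includes $ since T is the start symbol.
FOLLOW(T): in R::=e T d, T is followed by d with FIRST {d}. Thus FOLLOW(T) = {$, d}.
FOLLOW(P): in T::=e e P, the suffix after P is empty, so FOLLOW(P) ⊇ FOLLOW(T) = {$, d}. Thus FOLLOW(P) = {$, d}.
For P ::= λ: FIRST(λ) = {λ}, so it goes in M[P, t] for t ∈ {}; since λ ∈ FIRST, also for every t ∈ FOLLOW(P) = {$, d}.
For P ::= b R: FIRST(b R) = {b}, so it goes in M[P, t] for t ∈ {b}.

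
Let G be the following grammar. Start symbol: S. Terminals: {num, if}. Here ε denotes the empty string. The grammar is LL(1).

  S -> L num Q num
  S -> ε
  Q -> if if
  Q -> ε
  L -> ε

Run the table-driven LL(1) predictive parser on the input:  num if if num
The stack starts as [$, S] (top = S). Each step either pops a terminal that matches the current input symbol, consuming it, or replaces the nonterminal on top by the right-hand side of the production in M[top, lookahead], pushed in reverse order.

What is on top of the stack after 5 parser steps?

     Stack          Input            Action
  1  $ S            num if if num $  expand S -> L num Q num
  2  $ num Q num L  num if if num $  expand L -> ε
  3  $ num Q num    num if if num $  match num
  4  $ num Q        if if num $      expand Q -> if if
  5  $ num if if    if if num $      match if
Stack after step 5: $ num if (top = if).

if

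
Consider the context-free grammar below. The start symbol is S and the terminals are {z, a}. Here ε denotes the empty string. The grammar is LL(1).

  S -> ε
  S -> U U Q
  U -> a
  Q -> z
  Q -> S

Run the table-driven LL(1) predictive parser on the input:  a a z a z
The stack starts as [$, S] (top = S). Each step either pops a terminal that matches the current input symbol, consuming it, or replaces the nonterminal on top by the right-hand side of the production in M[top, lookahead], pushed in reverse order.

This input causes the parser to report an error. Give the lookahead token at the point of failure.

a

step 1: stack=$ S  input=a a z a z $  — expand S -> U U Q
step 2: stack=$ Q U U  input=a a z a z $  — expand U -> a
step 3: stack=$ Q U a  input=a a z a z $  — match a
step 4: stack=$ Q U  input=a z a z $  — expand U -> a
step 5: stack=$ Q a  input=a z a z $  — match a
step 6: stack=$ Q  input=z a z $  — expand Q -> z
step 7: stack=$ z  input=z a z $  — match z
step 8: stack=$  input=a z $  — error: stack empty but input remains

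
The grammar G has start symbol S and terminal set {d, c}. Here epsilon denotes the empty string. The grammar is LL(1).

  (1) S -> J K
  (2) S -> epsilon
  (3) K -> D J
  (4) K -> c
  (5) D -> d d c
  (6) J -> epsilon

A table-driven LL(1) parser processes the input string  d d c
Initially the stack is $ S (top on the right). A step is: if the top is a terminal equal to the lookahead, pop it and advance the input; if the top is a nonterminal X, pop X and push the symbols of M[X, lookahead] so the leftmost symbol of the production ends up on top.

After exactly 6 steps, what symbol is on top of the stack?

c

step 1: stack=$ S  input=d d c $  — expand S -> J K
step 2: stack=$ K J  input=d d c $  — expand J -> epsilon
step 3: stack=$ K  input=d d c $  — expand K -> D J
step 4: stack=$ J D  input=d d c $  — expand D -> d d c
step 5: stack=$ J c d d  input=d d c $  — match d
step 6: stack=$ J c d  input=d c $  — match d
Stack after step 6: $ J c (top = c).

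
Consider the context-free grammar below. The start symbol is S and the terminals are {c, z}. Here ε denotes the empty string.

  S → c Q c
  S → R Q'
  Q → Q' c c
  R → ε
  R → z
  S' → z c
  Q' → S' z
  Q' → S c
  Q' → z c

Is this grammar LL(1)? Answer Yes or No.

No

FIRST(S) = {c, z}
FIRST(Q) = {c, z}
FIRST(R) = {ε, z}
FIRST(S') = {z}
FIRST(Q') = {c, z}
FOLLOW(S) = {$, c}
FOLLOW(Q) = {c}
FOLLOW(R) = {c, z}
FOLLOW(S') = {z}
FOLLOW(Q') = {$, c}
Cell M[Q', z] receives both Q' → S' z and Q' → S c and Q' → z c — the grammar is not LL(1).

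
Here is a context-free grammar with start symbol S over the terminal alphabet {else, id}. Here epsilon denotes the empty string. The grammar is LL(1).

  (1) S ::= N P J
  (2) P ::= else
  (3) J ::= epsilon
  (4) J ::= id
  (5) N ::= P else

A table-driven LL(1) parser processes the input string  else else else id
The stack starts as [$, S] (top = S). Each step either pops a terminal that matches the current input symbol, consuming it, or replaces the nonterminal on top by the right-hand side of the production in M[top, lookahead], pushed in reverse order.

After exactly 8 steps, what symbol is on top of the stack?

     Stack            Input                Action
  1  $ S              else else else id $  expand S ::= N P J
  2  $ J P N          else else else id $  expand N ::= P else
  3  $ J P else P     else else else id $  expand P ::= else
  4  $ J P else else  else else else id $  match else
  5  $ J P else       else else id $       match else
  6  $ J P            else id $            expand P ::= else
  7  $ J else         else id $            match else
  8  $ J              id $                 expand J ::= id
Stack after step 8: $ id (top = id).

id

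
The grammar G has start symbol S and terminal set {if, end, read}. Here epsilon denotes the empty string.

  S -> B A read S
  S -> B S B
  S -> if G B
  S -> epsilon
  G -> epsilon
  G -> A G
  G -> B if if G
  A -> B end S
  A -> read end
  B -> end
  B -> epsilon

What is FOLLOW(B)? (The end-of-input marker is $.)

{$, end, if, read}

FIRST(B): from B->end we get {end}; from B->epsilon we get {epsilon}. So FIRST(B) = {epsilon, end}.
FIRST(A): from A->B end S we get {end}; from A->read end we get {read}. So FIRST(A) = {end, read}.
FIRST(S): from S->B A read S we get {end, read}; from S->B S B we get {epsilon, end, if, read}; from S->if G B we get {if}; from S->epsilon we get {epsilon}. So FIRST(S) = {epsilon, end, if, read}.
FIRST(G): from G->epsilon we get {epsilon}; from G->A G we get {end, read}; from G->B if if G we get {end, if}. So FIRST(G) = {epsilon, end, if, read}.
FOLLOW(S) includes $ since S is the start symbol.
FOLLOW(S): in S->B A read S, the suffix after S is empty (adds nothing new); in S->B S B, S is followed by B with FIRST {epsilon, end}; in S->B S B, the suffix after S is nullable (adds nothing new); in A->B end S, the suffix after S is empty, so FOLLOW(S) ⊇ FOLLOW(A) = {$, end, if, read}. Thus FOLLOW(S) = {$, end, if, read}.
FOLLOW(G): in S->if G B, G is followed by B with FIRST {epsilon, end}; in S->if G B, the suffix after G is nullable, so FOLLOW(G) ⊇ FOLLOW(S) = {$, end, if, read}; in G->A G, the suffix after G is empty (adds nothing new); in G->B if if G, the suffix after G is empty (adds nothing new). Thus FOLLOW(G) = {$, end, if, read}.
FOLLOW(A): in S->B A read S, A is followed by read S with FIRST {read}; in G->A G, A is followed by G with FIRST {epsilon, end, if, read}; in G->A G, the suffix after A is nullable, so FOLLOW(A) ⊇ FOLLOW(G) = {$, end, if, read}. Thus FOLLOW(A) = {$, end, if, read}.
FOLLOW(B): in S->B A read S, B is followed by A read S with FIRST {end, read}; in S->B S B (occurrence 1), B is followed by S B with FIRST {epsilon, end, if, read}; in S->B S B (occurrence 1), the suffix after B is nullable, so FOLLOW(B) ⊇ FOLLOW(S) = {$, end, if, read}; in S->B S B (occurrence 2), the suffix after B is empty, so FOLLOW(B) ⊇ FOLLOW(S) = {$, end, if, read}; in S->if G B, the suffix after B is empty, so FOLLOW(B) ⊇ FOLLOW(S) = {$, end, if, read}; in G->B if if G, B is followed by if if G with FIRST {if}; in A->B end S, B is followed by end S with FIRST {end}. Thus FOLLOW(B) = {$, end, if, read}.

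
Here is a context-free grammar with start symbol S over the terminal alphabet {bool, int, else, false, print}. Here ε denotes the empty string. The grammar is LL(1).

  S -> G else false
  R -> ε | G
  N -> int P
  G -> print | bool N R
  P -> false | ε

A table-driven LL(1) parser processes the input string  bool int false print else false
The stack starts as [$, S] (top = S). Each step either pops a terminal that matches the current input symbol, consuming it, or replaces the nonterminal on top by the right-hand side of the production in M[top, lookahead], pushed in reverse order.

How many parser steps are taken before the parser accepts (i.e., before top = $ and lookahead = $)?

12

      Stack                  Input                              Action
   1  $ S                    bool int false print else false $  expand S -> G else false
   2  $ false else G         bool int false print else false $  expand G -> bool N R
   3  $ false else R N bool  bool int false print else false $  match bool
   4  $ false else R N       int false print else false $       expand N -> int P
   5  $ false else R P int   int false print else false $       match int
   6  $ false else R P       false print else false $           expand P -> false
   7  $ false else R false   false print else false $           match false
   8  $ false else R         print else false $                 expand R -> G
   9  $ false else G         print else false $                 expand G -> print
  10  $ false else print     print else false $                 match print
  11  $ false else           else false $                       match else
  12  $ false                false $                            match false
Accept reached after 12 steps.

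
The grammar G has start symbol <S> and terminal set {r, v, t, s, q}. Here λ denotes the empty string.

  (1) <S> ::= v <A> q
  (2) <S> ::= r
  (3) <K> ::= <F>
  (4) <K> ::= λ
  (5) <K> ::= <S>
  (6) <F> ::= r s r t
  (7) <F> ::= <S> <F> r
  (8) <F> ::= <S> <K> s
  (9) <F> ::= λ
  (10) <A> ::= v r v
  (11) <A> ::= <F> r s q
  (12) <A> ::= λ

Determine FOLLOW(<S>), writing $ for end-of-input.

{$, r, s, v}

FIRST(<S>): from <S>::=v <A> q we get {v}; from <S>::=r we get {r}. So FIRST(<S>) = {r, v}.
FIRST(<F>): from <F>::=r s r t we get {r}; from <F>::=<S> <F> r we get {r, v}; from <F>::=<S> <K> s we get {r, v}; from <F>::=λ we get {λ}. So FIRST(<F>) = {λ, r, v}.
FIRST(<K>): from <K>::=<F> we get {λ, r, v}; from <K>::=λ we get {λ}; from <K>::=<S> we get {r, v}. So FIRST(<K>) = {λ, r, v}.
FIRST(<A>): from <A>::=v r v we get {v}; from <A>::=<F> r s q we get {r, v}; from <A>::=λ we get {λ}. So FIRST(<A>) = {λ, r, v}.
FOLLOW(<S>) includes $ since <S> is the start symbol.
FOLLOW(<K>): in <F>::=<S> <K> s, <K> is followed by s with FIRST {s}. Thus FOLLOW(<K>) = {s}.
FOLLOW(<S>): in <K>::=<S>, the suffix after <S> is empty, so FOLLOW(<S>) ⊇ FOLLOW(<K>) = {s}; in <F>::=<S> <F> r, <S> is followed by <F> r with FIRST {r, v}; in <F>::=<S> <K> s, <S> is followed by <K> s with FIRST {r, s, v}. Thus FOLLOW(<S>) = {$, r, s, v}.
FOLLOW(<F>): in <K>::=<F>, the suffix after <F> is empty, so FOLLOW(<F>) ⊇ FOLLOW(<K>) = {s}; in <F>::=<S> <F> r, <F> is followed by r with FIRST {r}; in <A>::=<F> r s q, <F> is followed by r s q with FIRST {r}. Thus FOLLOW(<F>) = {r, s}.
FOLLOW(<A>): in <S>::=v <A> q, <A> is followed by q with FIRST {q}. Thus FOLLOW(<A>) = {q}.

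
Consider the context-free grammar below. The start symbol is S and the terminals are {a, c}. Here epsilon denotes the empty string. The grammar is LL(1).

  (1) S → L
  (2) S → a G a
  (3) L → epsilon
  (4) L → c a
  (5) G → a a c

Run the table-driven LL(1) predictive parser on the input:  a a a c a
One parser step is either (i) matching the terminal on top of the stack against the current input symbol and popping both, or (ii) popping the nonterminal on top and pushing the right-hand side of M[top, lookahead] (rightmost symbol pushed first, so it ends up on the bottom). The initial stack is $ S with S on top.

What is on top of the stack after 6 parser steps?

a

step 1: stack=$ S  input=a a a c a $  — expand S → a G a
step 2: stack=$ a G a  input=a a a c a $  — match a
step 3: stack=$ a G  input=a a c a $  — expand G → a a c
step 4: stack=$ a c a a  input=a a c a $  — match a
step 5: stack=$ a c a  input=a c a $  — match a
step 6: stack=$ a c  input=c a $  — match c
Stack after step 6: $ a (top = a).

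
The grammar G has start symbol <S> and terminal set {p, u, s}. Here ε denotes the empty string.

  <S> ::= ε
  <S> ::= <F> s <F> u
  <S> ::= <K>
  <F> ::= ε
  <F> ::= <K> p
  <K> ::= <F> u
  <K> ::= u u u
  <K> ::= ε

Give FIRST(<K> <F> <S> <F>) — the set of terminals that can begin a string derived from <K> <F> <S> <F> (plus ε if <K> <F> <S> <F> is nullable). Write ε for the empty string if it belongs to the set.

{ε, p, s, u}

FIRST(<S>): from <S>::=ε we get {ε}; from <S>::=<F> s <F> u we get {p, s, u}; from <S>::=<K> we get {ε, p, u}. So FIRST(<S>) = {ε, p, s, u}.
FIRST(<F>): from <F>::=ε we get {ε}; from <F>::=<K> p we get {p, u}. So FIRST(<F>) = {ε, p, u}.
FIRST(<K>): from <K>::=<F> u we get {p, u}; from <K>::=u u u we get {u}; from <K>::=ε we get {ε}. So FIRST(<K>) = {ε, p, u}.
FIRST(<K> <F> <S> <F>): take FIRST of each symbol in turn, carrying on past any symbol whose FIRST contains ε; result {ε, p, s, u}.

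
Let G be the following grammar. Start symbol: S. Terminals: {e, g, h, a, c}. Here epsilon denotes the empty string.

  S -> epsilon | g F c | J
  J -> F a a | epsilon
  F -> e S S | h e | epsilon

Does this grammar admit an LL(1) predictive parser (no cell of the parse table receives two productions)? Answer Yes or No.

No

FIRST(S) = {epsilon, a, e, g, h}
FIRST(J) = {epsilon, a, e, h}
FIRST(F) = {epsilon, e, h}
FOLLOW(S) = {$, a, c, e, g, h}
FOLLOW(J) = {$, a, c, e, g, h}
FOLLOW(F) = {a, c}
Cell M[J, a] receives both J -> F a a and J -> epsilon — the grammar is not LL(1).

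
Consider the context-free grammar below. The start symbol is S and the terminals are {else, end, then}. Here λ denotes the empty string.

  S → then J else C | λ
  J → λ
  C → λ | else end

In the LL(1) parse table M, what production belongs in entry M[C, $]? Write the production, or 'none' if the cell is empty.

C → λ

FIRST(S) = {λ, then}
FIRST(J) = {λ}
FIRST(C) = {λ, else}
FOLLOW(S) includes $ since S is the start symbol.
FOLLOW(S): S appears on no right-hand side. Thus FOLLOW(S) = {$}.
FOLLOW(C): in S→then J else C, the suffix after C is empty, so FOLLOW(C) ⊇ FOLLOW(S) = {$}. Thus FOLLOW(C) = {$}.
For C → λ: FIRST(λ) = {λ}, so it goes in M[C, t] for t ∈ {}; since λ ∈ FIRST, also for every t ∈ FOLLOW(C) = {$}.
For C → else end: FIRST(else end) = {else}, so it goes in M[C, t] for t ∈ {else}.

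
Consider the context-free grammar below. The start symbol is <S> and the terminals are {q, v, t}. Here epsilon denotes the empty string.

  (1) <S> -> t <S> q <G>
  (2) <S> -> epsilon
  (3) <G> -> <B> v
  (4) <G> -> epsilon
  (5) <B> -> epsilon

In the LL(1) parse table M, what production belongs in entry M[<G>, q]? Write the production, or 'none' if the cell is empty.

FIRST(<S>): from <S>->t <S> q <G> we get {t}; from <S>->epsilon we get {epsilon}. So FIRST(<S>) = {epsilon, t}.
FIRST(<B>): from <B>->epsilon we get {epsilon}. So FIRST(<B>) = {epsilon}.
FIRST(<G>): from <G>-><B> v we get {v}; from <G>->epsilon we get {epsilon}. So FIRST(<G>) = {epsilon, v}.
FOLLOW(<S>) includes $ since <S> is the start symbol.
FOLLOW(<S>): in <S>->t <S> q <G>, <S> is followed by q <G> with FIRST {q}. Thus FOLLOW(<S>) = {$, q}.
FOLLOW(<G>): in <S>->t <S> q <G>, the suffix after <G> is empty, so FOLLOW(<G>) ⊇ FOLLOW(<S>) = {$, q}. Thus FOLLOW(<G>) = {$, q}.
For <G> -> <B> v: FIRST(<B> v) = {v}, so it goes in M[<G>, t] for t ∈ {v}.
For <G> -> epsilon: FIRST(epsilon) = {epsilon}, so it goes in M[<G>, t] for t ∈ {}; since epsilon ∈ FIRST, also for every t ∈ FOLLOW(<G>) = {$, q}.

<G> -> epsilon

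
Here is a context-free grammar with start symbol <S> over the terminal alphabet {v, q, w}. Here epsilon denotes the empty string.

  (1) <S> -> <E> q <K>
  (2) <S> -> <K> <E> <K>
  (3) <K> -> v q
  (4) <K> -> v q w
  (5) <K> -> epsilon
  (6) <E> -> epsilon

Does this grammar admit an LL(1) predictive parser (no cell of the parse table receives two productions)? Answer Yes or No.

FIRST(<S>) = {epsilon, q, v}
FIRST(<K>) = {epsilon, v}
FIRST(<E>) = {epsilon}
FOLLOW(<S>) = {$}
FOLLOW(<K>) = {$, v}
FOLLOW(<E>) = {$, q, v}
Cell M[<K>, v] receives both <K> -> v q and <K> -> v q w and <K> -> epsilon — the grammar is not LL(1).

No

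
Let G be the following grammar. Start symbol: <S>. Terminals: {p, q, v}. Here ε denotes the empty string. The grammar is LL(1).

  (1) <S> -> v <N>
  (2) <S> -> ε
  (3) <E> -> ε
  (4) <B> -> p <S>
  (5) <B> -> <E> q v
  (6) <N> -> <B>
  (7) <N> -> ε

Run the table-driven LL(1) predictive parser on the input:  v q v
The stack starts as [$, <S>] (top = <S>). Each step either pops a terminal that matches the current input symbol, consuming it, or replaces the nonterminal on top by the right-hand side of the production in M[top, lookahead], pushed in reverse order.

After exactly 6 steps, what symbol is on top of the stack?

step 1: stack=$ <S>  input=v q v $  — expand <S> -> v <N>
step 2: stack=$ <N> v  input=v q v $  — match v
step 3: stack=$ <N>  input=q v $  — expand <N> -> <B>
step 4: stack=$ <B>  input=q v $  — expand <B> -> <E> q v
step 5: stack=$ v q <E>  input=q v $  — expand <E> -> ε
step 6: stack=$ v q  input=q v $  — match q
Stack after step 6: $ v (top = v).

v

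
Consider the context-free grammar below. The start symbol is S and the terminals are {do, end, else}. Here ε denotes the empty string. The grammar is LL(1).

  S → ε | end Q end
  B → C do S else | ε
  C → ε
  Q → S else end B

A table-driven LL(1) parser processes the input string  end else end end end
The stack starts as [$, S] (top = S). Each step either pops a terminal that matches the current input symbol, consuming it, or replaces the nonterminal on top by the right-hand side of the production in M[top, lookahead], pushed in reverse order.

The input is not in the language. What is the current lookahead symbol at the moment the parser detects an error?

end

     Stack               Input                   Action
  1  $ S                 end else end end end $  expand S → end Q end
  2  $ end Q end         end else end end end $  match end
  3  $ end Q             else end end end $      expand Q → S else end B
  4  $ end B end else S  else end end end $      expand S → ε
  5  $ end B end else    else end end end $      match else
  6  $ end B end         end end end $           match end
  7  $ end B             end end $               expand B → ε
  8  $ end               end end $               match end
  9  $                   end $                   error: stack empty but input remains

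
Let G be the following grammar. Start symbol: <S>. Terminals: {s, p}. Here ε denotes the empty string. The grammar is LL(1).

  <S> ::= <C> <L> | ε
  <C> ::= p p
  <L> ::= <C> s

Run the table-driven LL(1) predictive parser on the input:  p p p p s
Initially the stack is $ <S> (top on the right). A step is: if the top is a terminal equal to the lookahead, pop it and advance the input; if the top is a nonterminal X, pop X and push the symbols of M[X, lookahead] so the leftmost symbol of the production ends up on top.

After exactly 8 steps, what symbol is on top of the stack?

s

     Stack      Input        Action
  1  $ <S>      p p p p s $  expand <S> ::= <C> <L>
  2  $ <L> <C>  p p p p s $  expand <C> ::= p p
  3  $ <L> p p  p p p p s $  match p
  4  $ <L> p    p p p s $    match p
  5  $ <L>      p p s $      expand <L> ::= <C> s
  6  $ s <C>    p p s $      expand <C> ::= p p
  7  $ s p p    p p s $      match p
  8  $ s p      p s $        match p
Stack after step 8: $ s (top = s).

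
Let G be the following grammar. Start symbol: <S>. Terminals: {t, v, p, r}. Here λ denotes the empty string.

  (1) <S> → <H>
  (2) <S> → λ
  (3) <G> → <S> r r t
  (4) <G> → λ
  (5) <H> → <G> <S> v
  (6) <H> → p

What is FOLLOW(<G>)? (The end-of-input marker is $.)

{p, r, v}

FIRST(<S>): from <S>→<H> we get {p, r, v}; from <S>→λ we get {λ}. So FIRST(<S>) = {λ, p, r, v}.
FIRST(<G>): from <G>→<S> r r t we get {p, r, v}; from <G>→λ we get {λ}. So FIRST(<G>) = {λ, p, r, v}.
FIRST(<H>): from <H>→<G> <S> v we get {p, r, v}; from <H>→p we get {p}. So FIRST(<H>) = {p, r, v}.
FOLLOW(<S>) includes $ since <S> is the start symbol.
FOLLOW(<S>): in <G>→<S> r r t, <S> is followed by r r t with FIRST {r}; in <H>→<G> <S> v, <S> is followed by v with FIRST {v}. Thus FOLLOW(<S>) = {$, r, v}.
FOLLOW(<G>): in <H>→<G> <S> v, <G> is followed by <S> v with FIRST {p, r, v}. Thus FOLLOW(<G>) = {p, r, v}.
FOLLOW(<H>): in <S>→<H>, the suffix after <H> is empty, so FOLLOW(<H>) ⊇ FOLLOW(<S>) = {$, r, v}. Thus FOLLOW(<H>) = {$, r, v}.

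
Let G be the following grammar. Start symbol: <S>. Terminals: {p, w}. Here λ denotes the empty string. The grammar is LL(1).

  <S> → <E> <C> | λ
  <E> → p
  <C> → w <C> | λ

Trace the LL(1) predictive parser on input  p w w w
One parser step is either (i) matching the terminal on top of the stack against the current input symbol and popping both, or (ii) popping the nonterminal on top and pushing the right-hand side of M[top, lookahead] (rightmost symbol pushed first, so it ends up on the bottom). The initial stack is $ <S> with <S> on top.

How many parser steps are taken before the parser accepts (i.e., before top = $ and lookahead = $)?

      Stack      Input      Action
   1  $ <S>      p w w w $  expand <S> → <E> <C>
   2  $ <C> <E>  p w w w $  expand <E> → p
   3  $ <C> p    p w w w $  match p
   4  $ <C>      w w w $    expand <C> → w <C>
   5  $ <C> w    w w w $    match w
   6  $ <C>      w w $      expand <C> → w <C>
   7  $ <C> w    w w $      match w
   8  $ <C>      w $        expand <C> → w <C>
   9  $ <C> w    w $        match w
  10  $ <C>      $          expand <C> → λ
Accept reached after 10 steps.

10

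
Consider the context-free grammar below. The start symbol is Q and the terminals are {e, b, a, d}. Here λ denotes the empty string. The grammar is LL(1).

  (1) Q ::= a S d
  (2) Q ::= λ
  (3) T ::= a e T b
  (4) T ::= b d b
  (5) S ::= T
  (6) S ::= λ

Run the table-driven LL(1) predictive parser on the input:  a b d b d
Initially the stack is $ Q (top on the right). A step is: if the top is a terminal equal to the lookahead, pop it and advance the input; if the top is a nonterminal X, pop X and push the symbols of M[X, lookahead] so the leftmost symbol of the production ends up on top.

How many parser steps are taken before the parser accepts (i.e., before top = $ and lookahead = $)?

     Stack      Input        Action
  1  $ Q        a b d b d $  expand Q ::= a S d
  2  $ d S a    a b d b d $  match a
  3  $ d S      b d b d $    expand S ::= T
  4  $ d T      b d b d $    expand T ::= b d b
  5  $ d b d b  b d b d $    match b
  6  $ d b d    d b d $      match d
  7  $ d b      b d $        match b
  8  $ d        d $          match d
Accept reached after 8 steps.

8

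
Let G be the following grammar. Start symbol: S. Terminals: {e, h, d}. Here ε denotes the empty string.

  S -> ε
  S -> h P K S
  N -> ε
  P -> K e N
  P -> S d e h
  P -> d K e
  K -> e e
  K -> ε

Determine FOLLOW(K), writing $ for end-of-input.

{$, d, e, h}

FIRST(S) = {ε, h}
FIRST(N) = {ε}
FIRST(K) = {ε, e}
FIRST(P) = {d, e, h}  (via K e N, S d e h)
FOLLOW(S) includes $ since S is the start symbol.
FOLLOW(S): in S->h P K S, the suffix after S is empty (adds nothing new); in P->S d e h, S is followed by d e h with FIRST {d}. Thus FOLLOW(S) = {$, d}.
FOLLOW(P): in S->h P K S, P is followed by K S with FIRST {ε, e, h}; in S->h P K S, the suffix after P is nullable, so FOLLOW(P) ⊇ FOLLOW(S) = {$, d}. Thus FOLLOW(P) = {$, d, e, h}.
FOLLOW(N): in P->K e N, the suffix after N is empty, so FOLLOW(N) ⊇ FOLLOW(P) = {$, d, e, h}. Thus FOLLOW(N) = {$, d, e, h}.
FOLLOW(K): in S->h P K S, K is followed by S with FIRST {ε, h}; in S->h P K S, the suffix after K is nullable, so FOLLOW(K) ⊇ FOLLOW(S) = {$, d}; in P->K e N, K is followed by e N with FIRST {e}; in P->d K e, K is followed by e with FIRST {e}. Thus FOLLOW(K) = {$, d, e, h}.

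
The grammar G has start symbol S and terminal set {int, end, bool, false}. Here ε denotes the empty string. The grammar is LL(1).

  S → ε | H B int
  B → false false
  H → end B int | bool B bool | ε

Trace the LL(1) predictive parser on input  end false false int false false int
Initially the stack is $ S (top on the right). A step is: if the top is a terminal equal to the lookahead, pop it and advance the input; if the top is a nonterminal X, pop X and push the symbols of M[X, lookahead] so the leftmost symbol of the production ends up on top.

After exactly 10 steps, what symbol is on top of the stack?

step 1: stack=$ S  input=end false false int false false int $  — expand S → H B int
step 2: stack=$ int B H  input=end false false int false false int $  — expand H → end B int
step 3: stack=$ int B int B end  input=end false false int false false int $  — match end
step 4: stack=$ int B int B  input=false false int false false int $  — expand B → false false
step 5: stack=$ int B int false false  input=false false int false false int $  — match false
step 6: stack=$ int B int false  input=false int false false int $  — match false
step 7: stack=$ int B int  input=int false false int $  — match int
step 8: stack=$ int B  input=false false int $  — expand B → false false
step 9: stack=$ int false false  input=false false int $  — match false
step 10: stack=$ int false  input=false int $  — match false
Stack after step 10: $ int (top = int).

int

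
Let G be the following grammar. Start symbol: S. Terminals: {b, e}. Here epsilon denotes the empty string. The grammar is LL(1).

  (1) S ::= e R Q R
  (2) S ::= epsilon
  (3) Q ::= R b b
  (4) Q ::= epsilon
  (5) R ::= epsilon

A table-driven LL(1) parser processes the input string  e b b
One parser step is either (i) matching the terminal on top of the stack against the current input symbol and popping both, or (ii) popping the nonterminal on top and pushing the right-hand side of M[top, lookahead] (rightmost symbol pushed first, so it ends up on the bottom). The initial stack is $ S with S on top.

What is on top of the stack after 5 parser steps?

     Stack      Input    Action
  1  $ S        e b b $  expand S ::= e R Q R
  2  $ R Q R e  e b b $  match e
  3  $ R Q R    b b $    expand R ::= epsilon
  4  $ R Q      b b $    expand Q ::= R b b
  5  $ R b b R  b b $    expand R ::= epsilon
Stack after step 5: $ R b b (top = b).

b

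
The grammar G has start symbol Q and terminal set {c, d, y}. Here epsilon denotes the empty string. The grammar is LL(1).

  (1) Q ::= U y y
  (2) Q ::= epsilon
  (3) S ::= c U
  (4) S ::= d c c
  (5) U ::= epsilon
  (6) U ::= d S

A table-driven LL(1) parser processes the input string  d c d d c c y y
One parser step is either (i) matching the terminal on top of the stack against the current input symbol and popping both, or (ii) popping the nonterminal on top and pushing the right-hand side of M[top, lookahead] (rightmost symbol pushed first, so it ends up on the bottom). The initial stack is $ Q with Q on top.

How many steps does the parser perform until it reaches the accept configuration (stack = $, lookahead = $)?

13

      Stack        Input              Action
   1  $ Q          d c d d c c y y $  expand Q ::= U y y
   2  $ y y U      d c d d c c y y $  expand U ::= d S
   3  $ y y S d    d c d d c c y y $  match d
   4  $ y y S      c d d c c y y $    expand S ::= c U
   5  $ y y U c    c d d c c y y $    match c
   6  $ y y U      d d c c y y $      expand U ::= d S
   7  $ y y S d    d d c c y y $      match d
   8  $ y y S      d c c y y $        expand S ::= d c c
   9  $ y y c c d  d c c y y $        match d
  10  $ y y c c    c c y y $          match c
  11  $ y y c      c y y $            match c
  12  $ y y        y y $              match y
  13  $ y          y $                match y
Accept reached after 13 steps.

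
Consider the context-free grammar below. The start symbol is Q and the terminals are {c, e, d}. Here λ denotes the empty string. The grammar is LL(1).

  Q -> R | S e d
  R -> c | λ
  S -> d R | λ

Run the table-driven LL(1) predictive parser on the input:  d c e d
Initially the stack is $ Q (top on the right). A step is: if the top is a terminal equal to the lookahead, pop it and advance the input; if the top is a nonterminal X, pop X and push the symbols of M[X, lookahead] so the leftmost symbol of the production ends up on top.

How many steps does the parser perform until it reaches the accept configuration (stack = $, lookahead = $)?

     Stack      Input      Action
  1  $ Q        d c e d $  expand Q -> S e d
  2  $ d e S    d c e d $  expand S -> d R
  3  $ d e R d  d c e d $  match d
  4  $ d e R    c e d $    expand R -> c
  5  $ d e c    c e d $    match c
  6  $ d e      e d $      match e
  7  $ d        d $        match d
Accept reached after 7 steps.

7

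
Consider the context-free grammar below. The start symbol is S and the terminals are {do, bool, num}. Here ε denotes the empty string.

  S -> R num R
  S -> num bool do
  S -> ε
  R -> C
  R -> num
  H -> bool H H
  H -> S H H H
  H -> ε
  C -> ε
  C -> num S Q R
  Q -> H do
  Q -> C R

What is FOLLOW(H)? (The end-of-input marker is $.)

FIRST(C) = {ε, num}
FIRST(R) = {ε, num}  (via C)
FIRST(S) = {ε, num}  (via R num R)
FIRST(H) = {ε, bool, num}  (via S H H H)
FIRST(Q) = {ε, bool, do, num}  (via H do, C R)
FOLLOW(S) includes $ since S is the start symbol.
FOLLOW(H): in H->bool H H (occurrence 1), H is followed by H with FIRST {ε, bool, num}; in H->bool H H (occurrence 1), the suffix after H is nullable (adds nothing new); in H->bool H H (occurrence 2), the suffix after H is empty (adds nothing new); in H->S H H H (occurrence 1), H is followed by H H with FIRST {ε, bool, num}; in H->S H H H (occurrence 1), the suffix after H is nullable (adds nothing new); in H->S H H H (occurrence 2), H is followed by H with FIRST {ε, bool, num}; in H->S H H H (occurrence 2), the suffix after H is nullable (adds nothing new); in H->S H H H (occurrence 3), the suffix after H is empty (adds nothing new); in Q->H do, H is followed by do with FIRST {do}. Thus FOLLOW(H) = {bool, do, num}.
FOLLOW(S): in H->S H H H, S is followed by H H H with FIRST {ε, bool, num}; in H->S H H H, the suffix after S is nullable, so FOLLOW(S) ⊇ FOLLOW(H) = {bool, do, num}; in C->num S Q R, S is followed by Q R with FIRST {ε, bool, do, num}; in C->num S Q R, the suffix after S is nullable, so FOLLOW(S) ⊇ FOLLOW(C) = {$, bool, do, num}. Thus FOLLOW(S) = {$, bool, do, num}.
FOLLOW(R): in S->R num R (occurrence 1), R is followed by num R with FIRST {num}; in S->R num R (occurrence 2), the suffix after R is empty, so FOLLOW(R) ⊇ FOLLOW(S) = {$, bool, do, num}; in C->num S Q R, the suffix after R is empty, so FOLLOW(R) ⊇ FOLLOW(C) = {$, bool, do, num}; in Q->C R, the suffix after R is empty, so FOLLOW(R) ⊇ FOLLOW(Q) = {$, bool, do, num}. Thus FOLLOW(R) = {$, bool, do, num}.
FOLLOW(C): in R->C, the suffix after C is empty, so FOLLOW(C) ⊇ FOLLOW(R) = {$, bool, do, num}; in Q->C R, C is followed by R with FIRST {ε, num}; in Q->C R, the suffix after C is nullable, so FOLLOW(C) ⊇ FOLLOW(Q) = {$, bool, do, num}. Thus FOLLOW(C) = {$, bool, do, num}.
FOLLOW(Q): in C->num S Q R, Q is followed by R with FIRST {ε, num}; in C->num S Q R, the suffix after Q is nullable, so FOLLOW(Q) ⊇ FOLLOW(C) = {$, bool, do, num}. Thus FOLLOW(Q) = {$, bool, do, num}.

{bool, do, num}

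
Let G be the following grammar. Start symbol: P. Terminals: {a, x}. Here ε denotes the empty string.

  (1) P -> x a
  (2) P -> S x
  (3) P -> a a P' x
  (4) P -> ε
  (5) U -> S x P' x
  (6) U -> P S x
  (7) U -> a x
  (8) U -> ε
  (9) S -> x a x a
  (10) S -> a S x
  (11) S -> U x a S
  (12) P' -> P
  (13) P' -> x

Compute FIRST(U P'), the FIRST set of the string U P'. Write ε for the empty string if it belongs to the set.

{ε, a, x}

FIRST(P): from P->x a we get {x}; from P->S x we get {a, x}; from P->a a P' x we get {a}; from P->ε we get {ε}. So FIRST(P) = {ε, a, x}.
FIRST(P'): from P'->P we get {ε, a, x}; from P'->x we get {x}. So FIRST(P') = {ε, a, x}.
FIRST(U): from U->S x P' x we get {a, x}; from U->P S x we get {a, x}; from U->a x we get {a}; from U->ε we get {ε}. So FIRST(U) = {ε, a, x}.
FIRST(S): from S->x a x a we get {x}; from S->a S x we get {a}; from S->U x a S we get {a, x}. So FIRST(S) = {a, x}.
FIRST(U P'): take FIRST of each symbol in turn, carrying on past any symbol whose FIRST contains ε; result {ε, a, x}.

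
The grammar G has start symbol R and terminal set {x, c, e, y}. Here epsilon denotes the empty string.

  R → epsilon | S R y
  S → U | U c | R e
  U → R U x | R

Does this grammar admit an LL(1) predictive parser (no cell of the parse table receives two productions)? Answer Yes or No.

FIRST(R) = {epsilon, c, e, x, y}
FIRST(S) = {epsilon, c, e, x, y}
FIRST(U) = {epsilon, c, e, x, y}
FOLLOW(R) = {$, c, e, x, y}
FOLLOW(S) = {c, e, x, y}
FOLLOW(U) = {c, e, x, y}
Cell M[R, c] receives both R → epsilon and R → S R y — the grammar is not LL(1).

No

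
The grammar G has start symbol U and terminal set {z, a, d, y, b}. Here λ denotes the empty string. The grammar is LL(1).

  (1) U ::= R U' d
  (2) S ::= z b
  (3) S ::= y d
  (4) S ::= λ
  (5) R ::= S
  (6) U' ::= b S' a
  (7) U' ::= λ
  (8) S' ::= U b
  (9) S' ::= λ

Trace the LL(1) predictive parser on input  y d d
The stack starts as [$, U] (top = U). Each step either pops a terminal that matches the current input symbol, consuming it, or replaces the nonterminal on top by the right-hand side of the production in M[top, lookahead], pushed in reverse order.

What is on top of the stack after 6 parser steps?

d

     Stack       Input    Action
  1  $ U         y d d $  expand U ::= R U' d
  2  $ d U' R    y d d $  expand R ::= S
  3  $ d U' S    y d d $  expand S ::= y d
  4  $ d U' d y  y d d $  match y
  5  $ d U' d    d d $    match d
  6  $ d U'      d $      expand U' ::= λ
Stack after step 6: $ d (top = d).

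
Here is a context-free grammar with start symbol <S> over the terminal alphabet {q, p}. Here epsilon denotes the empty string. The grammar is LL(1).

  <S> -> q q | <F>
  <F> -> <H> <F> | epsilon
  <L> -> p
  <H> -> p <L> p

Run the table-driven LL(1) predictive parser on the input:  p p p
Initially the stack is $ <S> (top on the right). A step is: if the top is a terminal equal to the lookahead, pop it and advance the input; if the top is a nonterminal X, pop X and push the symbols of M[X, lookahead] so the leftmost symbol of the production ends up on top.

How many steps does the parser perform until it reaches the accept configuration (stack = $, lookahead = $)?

     Stack          Input    Action
  1  $ <S>          p p p $  expand <S> -> <F>
  2  $ <F>          p p p $  expand <F> -> <H> <F>
  3  $ <F> <H>      p p p $  expand <H> -> p <L> p
  4  $ <F> p <L> p  p p p $  match p
  5  $ <F> p <L>    p p $    expand <L> -> p
  6  $ <F> p p      p p $    match p
  7  $ <F> p        p $      match p
  8  $ <F>          $        expand <F> -> epsilon
Accept reached after 8 steps.

8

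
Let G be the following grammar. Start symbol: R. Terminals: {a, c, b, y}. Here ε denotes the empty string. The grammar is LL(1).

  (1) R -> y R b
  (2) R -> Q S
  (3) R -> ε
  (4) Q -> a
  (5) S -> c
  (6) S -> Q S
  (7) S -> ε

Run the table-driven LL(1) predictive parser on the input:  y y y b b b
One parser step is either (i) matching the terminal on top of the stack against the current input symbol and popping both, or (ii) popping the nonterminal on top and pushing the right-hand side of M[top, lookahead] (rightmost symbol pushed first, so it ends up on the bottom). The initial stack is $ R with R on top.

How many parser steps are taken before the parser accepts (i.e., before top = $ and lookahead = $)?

step 1: stack=$ R  input=y y y b b b $  — expand R -> y R b
step 2: stack=$ b R y  input=y y y b b b $  — match y
step 3: stack=$ b R  input=y y b b b $  — expand R -> y R b
step 4: stack=$ b b R y  input=y y b b b $  — match y
step 5: stack=$ b b R  input=y b b b $  — expand R -> y R b
step 6: stack=$ b b b R y  input=y b b b $  — match y
step 7: stack=$ b b b R  input=b b b $  — expand R -> ε
step 8: stack=$ b b b  input=b b b $  — match b
step 9: stack=$ b b  input=b b $  — match b
step 10: stack=$ b  input=b $  — match b
Accept reached after 10 steps.

10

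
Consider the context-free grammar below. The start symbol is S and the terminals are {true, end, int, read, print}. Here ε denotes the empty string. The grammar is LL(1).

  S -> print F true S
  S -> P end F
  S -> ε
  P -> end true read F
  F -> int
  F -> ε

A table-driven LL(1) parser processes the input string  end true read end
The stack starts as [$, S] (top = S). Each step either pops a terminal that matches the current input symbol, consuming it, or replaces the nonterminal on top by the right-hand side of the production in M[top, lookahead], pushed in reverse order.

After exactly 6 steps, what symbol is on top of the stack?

     Stack                    Input                Action
  1  $ S                      end true read end $  expand S -> P end F
  2  $ F end P                end true read end $  expand P -> end true read F
  3  $ F end F read true end  end true read end $  match end
  4  $ F end F read true      true read end $      match true
  5  $ F end F read           read end $           match read
  6  $ F end F                end $                expand F -> ε
Stack after step 6: $ F end (top = end).

end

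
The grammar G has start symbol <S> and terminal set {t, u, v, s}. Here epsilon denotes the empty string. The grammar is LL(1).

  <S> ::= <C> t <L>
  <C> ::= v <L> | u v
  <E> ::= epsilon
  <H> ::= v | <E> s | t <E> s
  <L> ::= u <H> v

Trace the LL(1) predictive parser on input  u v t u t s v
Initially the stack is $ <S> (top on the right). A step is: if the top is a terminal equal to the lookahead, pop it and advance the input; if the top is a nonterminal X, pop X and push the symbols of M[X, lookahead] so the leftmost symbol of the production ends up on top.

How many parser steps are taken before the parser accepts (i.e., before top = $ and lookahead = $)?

12

step 1: stack=$ <S>  input=u v t u t s v $  — expand <S> ::= <C> t <L>
step 2: stack=$ <L> t <C>  input=u v t u t s v $  — expand <C> ::= u v
step 3: stack=$ <L> t v u  input=u v t u t s v $  — match u
step 4: stack=$ <L> t v  input=v t u t s v $  — match v
step 5: stack=$ <L> t  input=t u t s v $  — match t
step 6: stack=$ <L>  input=u t s v $  — expand <L> ::= u <H> v
step 7: stack=$ v <H> u  input=u t s v $  — match u
step 8: stack=$ v <H>  input=t s v $  — expand <H> ::= t <E> s
step 9: stack=$ v s <E> t  input=t s v $  — match t
step 10: stack=$ v s <E>  input=s v $  — expand <E> ::= epsilon
step 11: stack=$ v s  input=s v $  — match s
step 12: stack=$ v  input=v $  — match v
Accept reached after 12 steps.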